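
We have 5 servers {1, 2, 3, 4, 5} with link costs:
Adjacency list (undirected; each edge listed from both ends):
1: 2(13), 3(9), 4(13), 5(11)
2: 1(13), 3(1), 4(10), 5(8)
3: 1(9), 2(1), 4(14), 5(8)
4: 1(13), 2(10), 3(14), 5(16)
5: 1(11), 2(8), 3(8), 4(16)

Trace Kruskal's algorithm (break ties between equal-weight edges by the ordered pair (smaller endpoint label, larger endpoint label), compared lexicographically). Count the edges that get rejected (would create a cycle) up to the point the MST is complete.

1

Sort edges by weight, then run Kruskal:
2-3 (1): add. Components now {1} {2,3} {4} {5}
2-5 (8): add. Components now {1} {2,3,5} {4}
3-5 (8): skip — 3 and 5 already connected.
1-3 (9): add. Components now {1,2,3,5} {4}
2-4 (10): add. Components now {1,2,3,4,5}
Edges rejected before the tree was complete: 1.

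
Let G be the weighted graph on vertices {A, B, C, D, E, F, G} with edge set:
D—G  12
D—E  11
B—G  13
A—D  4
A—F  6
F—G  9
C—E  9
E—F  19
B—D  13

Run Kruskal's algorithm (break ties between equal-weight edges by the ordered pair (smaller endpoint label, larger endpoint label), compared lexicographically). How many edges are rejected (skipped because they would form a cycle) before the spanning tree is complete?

Sort edges by weight, then run Kruskal:
A—D (4): add. Components now {A,D} {B} {C} {E} {F} {G}
A—F (6): add. Components now {A,D,F} {B} {C} {E} {G}
C—E (9): add. Components now {A,D,F} {B} {C,E} {G}
F—G (9): add. Components now {A,D,F,G} {B} {C,E}
D—E (11): add. Components now {A,C,D,E,F,G} {B}
D—G (12): skip — D and G already connected.
B—D (13): add. Components now {A,B,C,D,E,F,G}
Edges rejected before the tree was complete: 1.

1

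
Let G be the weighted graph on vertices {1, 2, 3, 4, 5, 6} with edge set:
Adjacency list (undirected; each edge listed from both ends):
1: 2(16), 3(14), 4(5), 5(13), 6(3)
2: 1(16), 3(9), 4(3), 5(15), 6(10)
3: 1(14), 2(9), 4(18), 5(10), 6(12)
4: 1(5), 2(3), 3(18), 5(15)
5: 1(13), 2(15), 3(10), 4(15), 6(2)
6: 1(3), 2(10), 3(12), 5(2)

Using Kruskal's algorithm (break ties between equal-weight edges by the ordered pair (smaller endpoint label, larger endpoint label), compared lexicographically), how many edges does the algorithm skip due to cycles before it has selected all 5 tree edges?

Kruskal: consider edges lightest-first.
5–6 (2): add — endpoints in different components.
1–6 (3): add — endpoints in different components.
2–4 (3): add — endpoints in different components.
1–4 (5): add — endpoints in different components.
2–3 (9): add — endpoints in different components.
Edges rejected before the tree was complete: 0.

0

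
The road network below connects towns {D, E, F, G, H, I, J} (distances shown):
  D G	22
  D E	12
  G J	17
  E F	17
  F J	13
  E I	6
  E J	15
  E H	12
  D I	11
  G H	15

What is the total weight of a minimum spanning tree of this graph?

72

Prim, starting at D.
Step 1: cheapest edge leaving the tree is D I (11); add I.
Step 2: cheapest edge leaving the tree is E I (6); add E.
Step 3: cheapest edge leaving the tree is E H (12); add H.
Step 4: cheapest edge leaving the tree is G H (15); add G.
Step 5: cheapest edge leaving the tree is E J (15); add J.
Step 6: cheapest edge leaving the tree is F J (13); add F.
MST edges: D I, E I, E H, G H, E J, F J; total weight 11+6+12+15+15+13 = 72.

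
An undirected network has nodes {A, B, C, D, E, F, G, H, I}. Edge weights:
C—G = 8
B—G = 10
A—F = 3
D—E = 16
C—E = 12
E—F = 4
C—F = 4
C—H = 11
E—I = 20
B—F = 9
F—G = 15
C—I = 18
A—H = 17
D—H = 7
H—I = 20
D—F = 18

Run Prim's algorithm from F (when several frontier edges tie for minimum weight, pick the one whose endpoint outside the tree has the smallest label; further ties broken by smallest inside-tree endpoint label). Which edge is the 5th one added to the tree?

B-F

Grow the tree from F using Prim:
Step 1: cheapest edge leaving the tree is A—F (3); add A.
Step 2: cheapest edge leaving the tree is C—F (4); add C.
Step 3: cheapest edge leaving the tree is E—F (4); add E.
Step 4: cheapest edge leaving the tree is C—G (8); add G.
Step 5: cheapest edge leaving the tree is B—F (9); add B.
Step 6: cheapest edge leaving the tree is C—H (11); add H.
Step 7: cheapest edge leaving the tree is D—H (7); add D.
Step 8: cheapest edge leaving the tree is C—I (18); add I.
The 5th edge added is B—F.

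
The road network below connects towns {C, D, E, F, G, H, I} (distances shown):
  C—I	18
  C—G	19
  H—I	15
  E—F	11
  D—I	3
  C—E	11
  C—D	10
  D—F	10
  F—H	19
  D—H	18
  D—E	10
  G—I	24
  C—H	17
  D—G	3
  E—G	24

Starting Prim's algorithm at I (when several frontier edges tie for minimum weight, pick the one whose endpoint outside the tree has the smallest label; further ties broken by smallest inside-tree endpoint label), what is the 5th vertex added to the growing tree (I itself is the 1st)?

Prim, starting at I.
Step 1: cheapest edge leaving the tree is D—I (3); add D.
Step 2: cheapest edge leaving the tree is D—G (3); add G.
Step 3: cheapest edge leaving the tree is C—D (10); add C.
Step 4: cheapest edge leaving the tree is D—E (10); add E.
Step 5: cheapest edge leaving the tree is D—F (10); add F.
Step 6: cheapest edge leaving the tree is H—I (15); add H.
Vertex order: I, D, G, C, E, F, H. The 5th vertex is E.

E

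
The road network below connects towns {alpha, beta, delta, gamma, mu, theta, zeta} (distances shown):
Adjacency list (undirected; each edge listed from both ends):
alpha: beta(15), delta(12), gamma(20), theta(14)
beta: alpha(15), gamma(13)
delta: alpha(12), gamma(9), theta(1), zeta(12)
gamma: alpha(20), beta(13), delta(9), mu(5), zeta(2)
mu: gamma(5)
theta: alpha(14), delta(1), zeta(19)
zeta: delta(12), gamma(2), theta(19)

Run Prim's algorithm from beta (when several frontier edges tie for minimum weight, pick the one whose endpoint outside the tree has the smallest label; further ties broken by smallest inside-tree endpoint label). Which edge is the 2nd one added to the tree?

gamma-zeta

Prim, starting at beta.
Step 1: frontier [beta-gamma 13, alpha-beta 15] → take beta-gamma (13); add gamma.
Step 2: frontier [alpha-beta 15, gamma-zeta 2, gamma-mu 5, delta-gamma 9, alpha-gamma 20] → take gamma-zeta (2); add zeta.
Step 3: frontier [alpha-beta 15, gamma-mu 5, delta-gamma 9, alpha-gamma 20, delta-zeta 12, theta-zeta 19] → take gamma-mu (5); add mu.
Step 4: frontier [alpha-beta 15, delta-gamma 9, alpha-gamma 20, delta-zeta 12, theta-zeta 19] → take delta-gamma (9); add delta.
Step 5: frontier [alpha-beta 15, delta-theta 1, alpha-delta 12, alpha-gamma 20, theta-zeta 19] → take delta-theta (1); add theta.
Step 6: frontier [alpha-beta 15, alpha-delta 12, alpha-gamma 20, alpha-theta 14] → take alpha-delta (12); add alpha.
The 2nd edge added is gamma-zeta.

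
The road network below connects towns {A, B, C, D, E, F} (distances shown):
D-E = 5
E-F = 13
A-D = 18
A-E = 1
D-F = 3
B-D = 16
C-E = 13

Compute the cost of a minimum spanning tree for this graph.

38

Grow the tree from F using Prim:
Step 1: frontier [D-F 3, E-F 13] → take D-F (3); add D.
Step 2: frontier [D-E 5, B-D 16, A-D 18, E-F 13] → take D-E (5); add E.
Step 3: frontier [B-D 16, A-D 18, A-E 1, C-E 13] → take A-E (1); add A.
Step 4: frontier [B-D 16, C-E 13] → take C-E (13); add C.
Step 5: frontier [B-D 16] → take B-D (16); add B.
MST edges: D-F, D-E, A-E, C-E, B-D; total weight 3+5+1+13+16 = 38.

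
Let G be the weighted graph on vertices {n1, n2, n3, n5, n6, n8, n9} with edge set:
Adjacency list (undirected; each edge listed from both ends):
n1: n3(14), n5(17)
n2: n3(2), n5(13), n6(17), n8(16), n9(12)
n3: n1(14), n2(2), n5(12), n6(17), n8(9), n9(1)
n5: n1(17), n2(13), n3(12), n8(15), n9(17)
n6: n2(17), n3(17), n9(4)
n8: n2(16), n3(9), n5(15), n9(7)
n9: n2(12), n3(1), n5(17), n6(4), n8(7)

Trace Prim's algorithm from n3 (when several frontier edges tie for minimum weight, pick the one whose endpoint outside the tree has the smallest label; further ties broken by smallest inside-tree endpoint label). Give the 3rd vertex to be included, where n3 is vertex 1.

n2

Prim's algorithm from n3:
Step 1: cheapest edge leaving the tree is n3-n9 (1); add n9.
Step 2: cheapest edge leaving the tree is n2-n3 (2); add n2.
Step 3: cheapest edge leaving the tree is n6-n9 (4); add n6.
Step 4: cheapest edge leaving the tree is n8-n9 (7); add n8.
Step 5: cheapest edge leaving the tree is n3-n5 (12); add n5.
Step 6: cheapest edge leaving the tree is n1-n3 (14); add n1.
Vertex order: n3, n9, n2, n6, n8, n5, n1. The 3rd vertex is n2.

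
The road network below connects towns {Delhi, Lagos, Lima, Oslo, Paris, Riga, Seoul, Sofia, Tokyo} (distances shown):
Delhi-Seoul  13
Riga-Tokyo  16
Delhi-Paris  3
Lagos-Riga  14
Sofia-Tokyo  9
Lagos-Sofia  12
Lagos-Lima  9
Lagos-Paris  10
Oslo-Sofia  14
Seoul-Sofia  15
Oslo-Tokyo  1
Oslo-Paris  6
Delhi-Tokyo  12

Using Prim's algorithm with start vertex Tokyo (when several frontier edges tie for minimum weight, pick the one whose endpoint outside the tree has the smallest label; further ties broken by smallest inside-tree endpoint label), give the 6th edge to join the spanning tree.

Lagos-Lima

Prim, starting at Tokyo.
Step 1: frontier [Oslo-Tokyo 1, Sofia-Tokyo 9, Delhi-Tokyo 12, Riga-Tokyo 16] → take Oslo-Tokyo (1); add Oslo.
Step 2: frontier [Oslo-Paris 6, Oslo-Sofia 14, Sofia-Tokyo 9, Delhi-Tokyo 12, Riga-Tokyo 16] → take Oslo-Paris (6); add Paris.
Step 3: frontier [Oslo-Sofia 14, Delhi-Paris 3, Lagos-Paris 10, Sofia-Tokyo 9, Delhi-Tokyo 12, Riga-Tokyo 16] → take Delhi-Paris (3); add Delhi.
Step 4: frontier [Delhi-Seoul 13, Oslo-Sofia 14, Lagos-Paris 10, Sofia-Tokyo 9, Riga-Tokyo 16] → take Sofia-Tokyo (9); add Sofia.
Step 5: frontier [Delhi-Seoul 13, Lagos-Paris 10, Lagos-Sofia 12, Seoul-Sofia 15, Riga-Tokyo 16] → take Lagos-Paris (10); add Lagos.
Step 6: frontier [Delhi-Seoul 13, Lagos-Lima 9, Lagos-Riga 14, Seoul-Sofia 15, Riga-Tokyo 16] → take Lagos-Lima (9); add Lima.
Step 7: frontier [Delhi-Seoul 13, Lagos-Riga 14, Seoul-Sofia 15, Riga-Tokyo 16] → take Delhi-Seoul (13); add Seoul.
Step 8: frontier [Lagos-Riga 14, Riga-Tokyo 16] → take Lagos-Riga (14); add Riga.
The 6th edge added is Lagos-Lima.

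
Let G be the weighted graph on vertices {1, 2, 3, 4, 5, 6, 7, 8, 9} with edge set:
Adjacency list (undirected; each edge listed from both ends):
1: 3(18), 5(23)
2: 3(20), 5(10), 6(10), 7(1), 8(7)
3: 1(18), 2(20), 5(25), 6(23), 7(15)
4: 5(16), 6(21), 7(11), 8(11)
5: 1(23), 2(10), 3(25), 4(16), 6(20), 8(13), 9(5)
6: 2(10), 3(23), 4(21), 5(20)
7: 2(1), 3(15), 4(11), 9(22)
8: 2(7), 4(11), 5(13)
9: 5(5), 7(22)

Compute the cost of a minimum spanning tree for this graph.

77

Kruskal's algorithm — process edges by increasing weight (ties by edge label):
2 7 (1): add — endpoints in different components.
5 9 (5): add — endpoints in different components.
2 8 (7): add — endpoints in different components.
2 5 (10): add — endpoints in different components.
2 6 (10): add — endpoints in different components.
4 7 (11): add — endpoints in different components.
4 8 (11): skip — 4 and 8 already connected.
5 8 (13): skip — 5 and 8 already connected.
3 7 (15): add — endpoints in different components.
4 5 (16): skip — 4 and 5 already connected.
1 3 (18): add — endpoints in different components.
MST edges: 2 7, 5 9, 2 8, 2 5, 2 6, 4 7, 3 7, 1 3; total weight 1+5+7+10+10+11+15+18 = 77.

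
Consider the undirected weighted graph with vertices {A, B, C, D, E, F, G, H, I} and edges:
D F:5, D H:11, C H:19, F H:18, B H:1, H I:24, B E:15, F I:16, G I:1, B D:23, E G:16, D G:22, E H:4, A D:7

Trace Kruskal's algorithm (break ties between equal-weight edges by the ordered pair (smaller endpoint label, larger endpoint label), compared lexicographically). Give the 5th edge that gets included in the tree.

A-D

Sort edges by weight, then run Kruskal:
B H (1): add — endpoints in different components.
G I (1): add — endpoints in different components.
E H (4): add — endpoints in different components.
D F (5): add — endpoints in different components.
A D (7): add — endpoints in different components.
D H (11): add — endpoints in different components.
B E (15): skip — B and E already connected.
E G (16): add — endpoints in different components.
F I (16): skip — F and I already connected.
F H (18): skip — F and H already connected.
C H (19): add — endpoints in different components.
The 5th edge added is A D.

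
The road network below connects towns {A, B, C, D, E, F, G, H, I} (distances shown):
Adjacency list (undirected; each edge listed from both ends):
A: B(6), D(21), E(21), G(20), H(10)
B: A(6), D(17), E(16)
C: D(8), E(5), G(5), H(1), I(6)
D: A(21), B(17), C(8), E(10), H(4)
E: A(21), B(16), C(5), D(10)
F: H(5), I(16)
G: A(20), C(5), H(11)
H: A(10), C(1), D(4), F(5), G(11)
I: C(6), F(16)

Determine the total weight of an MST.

42

Kruskal's algorithm — process edges by increasing weight (ties by edge label):
C—H (1): add — endpoints in different components.
D—H (4): add — endpoints in different components.
C—E (5): add — endpoints in different components.
C—G (5): add — endpoints in different components.
F—H (5): add — endpoints in different components.
A—B (6): add — endpoints in different components.
C—I (6): add — endpoints in different components.
C—D (8): skip — C and D already connected.
A—H (10): add — endpoints in different components.
MST edges: C—H, D—H, C—E, C—G, F—H, A—B, C—I, A—H; total weight 1+4+5+5+5+6+6+10 = 42.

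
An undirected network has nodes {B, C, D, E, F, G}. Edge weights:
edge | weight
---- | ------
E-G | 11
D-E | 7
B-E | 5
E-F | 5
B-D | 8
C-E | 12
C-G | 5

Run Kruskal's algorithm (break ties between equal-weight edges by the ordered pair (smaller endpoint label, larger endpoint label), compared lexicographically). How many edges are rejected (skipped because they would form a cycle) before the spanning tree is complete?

1

Kruskal: consider edges lightest-first.
B-E (5): add — endpoints in different components.
C-G (5): add — endpoints in different components.
E-F (5): add — endpoints in different components.
D-E (7): add — endpoints in different components.
B-D (8): skip — B and D already connected.
E-G (11): add — endpoints in different components.
Edges rejected before the tree was complete: 1.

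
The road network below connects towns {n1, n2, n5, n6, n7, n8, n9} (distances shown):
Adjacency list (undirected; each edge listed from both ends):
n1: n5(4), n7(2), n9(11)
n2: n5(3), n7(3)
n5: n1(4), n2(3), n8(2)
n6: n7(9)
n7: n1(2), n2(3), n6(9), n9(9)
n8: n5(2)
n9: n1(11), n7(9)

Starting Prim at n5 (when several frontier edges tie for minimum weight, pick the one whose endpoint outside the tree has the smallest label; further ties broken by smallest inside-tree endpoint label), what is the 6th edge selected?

Prim, starting at n5.
Step 1: frontier [n5–n8 2, n2–n5 3, n1–n5 4] → take n5–n8 (2); add n8.
Step 2: frontier [n2–n5 3, n1–n5 4] → take n2–n5 (3); add n2.
Step 3: frontier [n2–n7 3, n1–n5 4] → take n2–n7 (3); add n7.
Step 4: frontier [n1–n5 4, n1–n7 2, n6–n7 9, n7–n9 9] → take n1–n7 (2); add n1.
Step 5: frontier [n1–n9 11, n6–n7 9, n7–n9 9] → take n6–n7 (9); add n6.
Step 6: frontier [n1–n9 11, n7–n9 9] → take n7–n9 (9); add n9.
The 6th edge added is n7–n9.

n7-n9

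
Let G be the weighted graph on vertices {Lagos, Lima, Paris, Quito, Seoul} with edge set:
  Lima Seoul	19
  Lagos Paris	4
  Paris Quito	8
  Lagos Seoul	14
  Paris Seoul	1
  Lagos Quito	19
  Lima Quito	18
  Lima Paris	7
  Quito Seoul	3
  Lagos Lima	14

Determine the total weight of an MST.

Sort edges by weight, then run Kruskal:
Paris Seoul (1): add. Components now {Paris,Seoul} {Lagos} {Quito} {Lima}
Quito Seoul (3): add. Components now {Paris,Quito,Seoul} {Lagos} {Lima}
Lagos Paris (4): add. Components now {Lagos,Paris,Quito,Seoul} {Lima}
Lima Paris (7): add. Components now {Lagos,Lima,Paris,Quito,Seoul}
MST edges: Paris Seoul, Quito Seoul, Lagos Paris, Lima Paris; total weight 1+3+4+7 = 15.

15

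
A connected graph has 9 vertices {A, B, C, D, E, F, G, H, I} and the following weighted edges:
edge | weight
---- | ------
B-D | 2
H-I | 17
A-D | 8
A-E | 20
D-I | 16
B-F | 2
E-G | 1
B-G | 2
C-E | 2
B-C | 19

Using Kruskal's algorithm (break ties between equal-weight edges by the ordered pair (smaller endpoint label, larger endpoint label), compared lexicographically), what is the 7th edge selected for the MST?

D-I

Kruskal: consider edges lightest-first.
E-G (1): add — endpoints in different components.
B-D (2): add — endpoints in different components.
B-F (2): add — endpoints in different components.
B-G (2): add — endpoints in different components.
C-E (2): add — endpoints in different components.
A-D (8): add — endpoints in different components.
D-I (16): add — endpoints in different components.
H-I (17): add — endpoints in different components.
The 7th edge added is D-I.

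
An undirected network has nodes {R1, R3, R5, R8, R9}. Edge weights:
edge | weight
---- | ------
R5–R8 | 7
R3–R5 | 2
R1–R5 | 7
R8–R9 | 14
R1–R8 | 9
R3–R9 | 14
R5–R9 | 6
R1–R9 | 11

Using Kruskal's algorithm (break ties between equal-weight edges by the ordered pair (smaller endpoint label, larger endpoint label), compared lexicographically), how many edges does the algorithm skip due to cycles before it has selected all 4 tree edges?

0

Kruskal: consider edges lightest-first.
R3–R5 (2): add — endpoints in different components.
R5–R9 (6): add — endpoints in different components.
R1–R5 (7): add — endpoints in different components.
R5–R8 (7): add — endpoints in different components.
Edges rejected before the tree was complete: 0.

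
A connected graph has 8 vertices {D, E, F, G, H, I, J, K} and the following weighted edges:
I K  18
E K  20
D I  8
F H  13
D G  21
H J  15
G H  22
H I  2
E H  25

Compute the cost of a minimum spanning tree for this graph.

97

Grow the tree from K using Prim:
Step 1: cheapest edge leaving the tree is I K (18); add I.
Step 2: cheapest edge leaving the tree is H I (2); add H.
Step 3: cheapest edge leaving the tree is D I (8); add D.
Step 4: cheapest edge leaving the tree is F H (13); add F.
Step 5: cheapest edge leaving the tree is H J (15); add J.
Step 6: cheapest edge leaving the tree is E K (20); add E.
Step 7: cheapest edge leaving the tree is D G (21); add G.
MST edges: I K, H I, D I, F H, H J, E K, D G; total weight 18+2+8+13+15+20+21 = 97.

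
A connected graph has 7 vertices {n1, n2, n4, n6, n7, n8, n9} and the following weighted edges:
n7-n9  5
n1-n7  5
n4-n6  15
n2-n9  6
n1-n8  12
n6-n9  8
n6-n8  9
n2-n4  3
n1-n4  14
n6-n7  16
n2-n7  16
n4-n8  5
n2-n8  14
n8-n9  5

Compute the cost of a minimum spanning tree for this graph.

Kruskal: consider edges lightest-first.
n2-n4 (3): add. Components now {n2,n4} {n1} {n9} {n6} {n8} {n7}
n1-n7 (5): add. Components now {n2,n4} {n1,n7} {n9} {n6} {n8}
n4-n8 (5): add. Components now {n2,n4,n8} {n1,n7} {n9} {n6}
n7-n9 (5): add. Components now {n2,n4,n8} {n1,n7,n9} {n6}
n8-n9 (5): add. Components now {n1,n2,n4,n7,n8,n9} {n6}
n2-n9 (6): skip — n2 and n9 already connected.
n6-n9 (8): add. Components now {n1,n2,n4,n6,n7,n8,n9}
MST edges: n2-n4, n1-n7, n4-n8, n7-n9, n8-n9, n6-n9; total weight 3+5+5+5+5+8 = 31.

31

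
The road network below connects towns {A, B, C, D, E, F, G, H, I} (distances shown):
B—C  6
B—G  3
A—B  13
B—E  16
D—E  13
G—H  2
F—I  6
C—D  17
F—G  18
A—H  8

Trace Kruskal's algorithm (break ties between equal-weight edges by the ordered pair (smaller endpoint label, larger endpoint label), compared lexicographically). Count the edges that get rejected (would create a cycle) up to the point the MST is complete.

2

Kruskal: consider edges lightest-first.
G—H (2): add — endpoints in different components.
B—G (3): add — endpoints in different components.
B—C (6): add — endpoints in different components.
F—I (6): add — endpoints in different components.
A—H (8): add — endpoints in different components.
A—B (13): skip — A and B already connected.
D—E (13): add — endpoints in different components.
B—E (16): add — endpoints in different components.
C—D (17): skip — C and D already connected.
F—G (18): add — endpoints in different components.
Edges rejected before the tree was complete: 2.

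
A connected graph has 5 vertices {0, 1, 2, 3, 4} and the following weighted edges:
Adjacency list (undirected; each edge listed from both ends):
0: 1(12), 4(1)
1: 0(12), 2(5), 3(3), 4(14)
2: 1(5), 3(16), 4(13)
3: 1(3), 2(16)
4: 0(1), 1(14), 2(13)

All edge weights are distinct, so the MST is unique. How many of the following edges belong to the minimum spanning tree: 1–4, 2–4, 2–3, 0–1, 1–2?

2

Sort edges by weight, then run Kruskal:
0–4 (1): add. Components now {0,4} {1} {2} {3}
1–3 (3): add. Components now {0,4} {1,3} {2}
1–2 (5): add. Components now {0,4} {1,2,3}
0–1 (12): add. Components now {0,1,2,3,4}
MST edge set: {0–4, 1–3, 1–2, 0–1}.
Of the listed edges, {0–1, 1–2} are in the MST → 2.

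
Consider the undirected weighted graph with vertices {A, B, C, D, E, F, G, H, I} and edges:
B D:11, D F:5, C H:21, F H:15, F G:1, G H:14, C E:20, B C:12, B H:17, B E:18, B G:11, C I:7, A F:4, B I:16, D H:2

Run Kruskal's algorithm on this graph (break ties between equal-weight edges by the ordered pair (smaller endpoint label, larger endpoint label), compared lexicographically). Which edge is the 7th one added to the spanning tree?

B-C

Kruskal's algorithm — process edges by increasing weight (ties by edge label):
F G (1): add — endpoints in different components.
D H (2): add — endpoints in different components.
A F (4): add — endpoints in different components.
D F (5): add — endpoints in different components.
C I (7): add — endpoints in different components.
B D (11): add — endpoints in different components.
B G (11): skip — B and G already connected.
B C (12): add — endpoints in different components.
G H (14): skip — G and H already connected.
F H (15): skip — F and H already connected.
B I (16): skip — B and I already connected.
B H (17): skip — B and H already connected.
B E (18): add — endpoints in different components.
The 7th edge added is B C.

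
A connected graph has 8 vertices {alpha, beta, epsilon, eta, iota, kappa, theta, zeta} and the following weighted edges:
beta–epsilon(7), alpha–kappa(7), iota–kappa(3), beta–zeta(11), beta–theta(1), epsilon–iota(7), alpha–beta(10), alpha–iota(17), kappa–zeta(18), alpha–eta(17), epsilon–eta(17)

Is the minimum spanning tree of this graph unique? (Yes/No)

Kruskal: consider edges lightest-first.
beta–theta (1): add — endpoints in different components.
iota–kappa (3): add — endpoints in different components.
alpha–kappa (7): add — endpoints in different components.
beta–epsilon (7): add — endpoints in different components.
epsilon–iota (7): add — endpoints in different components.
alpha–beta (10): skip — alpha and beta already connected.
beta–zeta (11): add — endpoints in different components.
alpha–eta (17): add — endpoints in different components.
Non-tree edge epsilon–eta has weight 17, equal to the heaviest edge on its tree cycle — swapping gives another MST of the same weight. Not unique.

No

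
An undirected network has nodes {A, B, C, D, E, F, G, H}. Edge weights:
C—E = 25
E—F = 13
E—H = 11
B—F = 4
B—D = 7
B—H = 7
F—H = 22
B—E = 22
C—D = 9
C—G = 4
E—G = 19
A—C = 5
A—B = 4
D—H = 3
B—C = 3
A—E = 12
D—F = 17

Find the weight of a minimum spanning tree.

Sort edges by weight, then run Kruskal:
B—C (3): add — endpoints in different components.
D—H (3): add — endpoints in different components.
A—B (4): add — endpoints in different components.
B—F (4): add — endpoints in different components.
C—G (4): add — endpoints in different components.
A—C (5): skip — A and C already connected.
B—D (7): add — endpoints in different components.
B—H (7): skip — B and H already connected.
C—D (9): skip — C and D already connected.
E—H (11): add — endpoints in different components.
MST edges: B—C, D—H, A—B, B—F, C—G, B—D, E—H; total weight 3+3+4+4+4+7+11 = 36.

36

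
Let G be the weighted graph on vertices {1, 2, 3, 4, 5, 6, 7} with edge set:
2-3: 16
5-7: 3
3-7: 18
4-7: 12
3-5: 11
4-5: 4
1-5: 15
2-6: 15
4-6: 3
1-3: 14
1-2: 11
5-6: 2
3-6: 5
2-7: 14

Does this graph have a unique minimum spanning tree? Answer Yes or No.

No

Sort edges by weight, then run Kruskal:
5-6 (2): add. Components now {1} {2} {3} {4} {5,6} {7}
4-6 (3): add. Components now {1} {2} {3} {4,5,6} {7}
5-7 (3): add. Components now {1} {2} {3} {4,5,6,7}
4-5 (4): skip — 4 and 5 already connected.
3-6 (5): add. Components now {1} {2} {3,4,5,6,7}
1-2 (11): add. Components now {1,2} {3,4,5,6,7}
3-5 (11): skip — 3 and 5 already connected.
4-7 (12): skip — 4 and 7 already connected.
1-3 (14): add. Components now {1,2,3,4,5,6,7}
Non-tree edge 2-7 has weight 14, equal to the heaviest edge on its tree cycle — swapping gives another MST of the same weight. Not unique.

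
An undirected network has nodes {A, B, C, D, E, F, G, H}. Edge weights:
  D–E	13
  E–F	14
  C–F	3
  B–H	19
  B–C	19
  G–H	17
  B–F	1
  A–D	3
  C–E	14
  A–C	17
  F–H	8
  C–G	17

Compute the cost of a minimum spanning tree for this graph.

59

Prim, starting at A.
Step 1: cheapest edge leaving the tree is A–D (3); add D.
Step 2: cheapest edge leaving the tree is D–E (13); add E.
Step 3: cheapest edge leaving the tree is C–E (14); add C.
Step 4: cheapest edge leaving the tree is C–F (3); add F.
Step 5: cheapest edge leaving the tree is B–F (1); add B.
Step 6: cheapest edge leaving the tree is F–H (8); add H.
Step 7: cheapest edge leaving the tree is C–G (17); add G.
MST edges: A–D, D–E, C–E, C–F, B–F, F–H, C–G; total weight 3+13+14+3+1+8+17 = 59.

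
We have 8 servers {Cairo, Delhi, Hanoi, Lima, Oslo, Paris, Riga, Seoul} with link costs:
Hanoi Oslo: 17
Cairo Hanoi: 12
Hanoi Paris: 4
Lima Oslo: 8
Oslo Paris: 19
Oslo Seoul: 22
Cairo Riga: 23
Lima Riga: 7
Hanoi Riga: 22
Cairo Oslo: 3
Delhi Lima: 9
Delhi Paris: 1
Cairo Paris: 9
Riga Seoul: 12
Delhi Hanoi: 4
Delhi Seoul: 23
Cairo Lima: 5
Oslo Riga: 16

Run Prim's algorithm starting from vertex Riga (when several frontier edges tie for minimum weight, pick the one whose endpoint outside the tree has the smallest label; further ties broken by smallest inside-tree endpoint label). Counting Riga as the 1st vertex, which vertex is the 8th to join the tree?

Seoul

Grow the tree from Riga using Prim:
Step 1: cheapest edge leaving the tree is Lima Riga (7); add Lima.
Step 2: cheapest edge leaving the tree is Cairo Lima (5); add Cairo.
Step 3: cheapest edge leaving the tree is Cairo Oslo (3); add Oslo.
Step 4: cheapest edge leaving the tree is Delhi Lima (9); add Delhi.
Step 5: cheapest edge leaving the tree is Delhi Paris (1); add Paris.
Step 6: cheapest edge leaving the tree is Delhi Hanoi (4); add Hanoi.
Step 7: cheapest edge leaving the tree is Riga Seoul (12); add Seoul.
Vertex order: Riga, Lima, Cairo, Oslo, Delhi, Paris, Hanoi, Seoul. The 8th vertex is Seoul.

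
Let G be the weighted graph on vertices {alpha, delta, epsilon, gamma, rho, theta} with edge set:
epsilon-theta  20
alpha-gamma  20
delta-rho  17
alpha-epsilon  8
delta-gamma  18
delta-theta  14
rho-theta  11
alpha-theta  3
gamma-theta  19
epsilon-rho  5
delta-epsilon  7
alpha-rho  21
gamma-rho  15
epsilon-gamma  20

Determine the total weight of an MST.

Sort edges by weight, then run Kruskal:
alpha-theta (3): add — endpoints in different components.
epsilon-rho (5): add — endpoints in different components.
delta-epsilon (7): add — endpoints in different components.
alpha-epsilon (8): add — endpoints in different components.
rho-theta (11): skip — theta and rho already connected.
delta-theta (14): skip — theta and delta already connected.
gamma-rho (15): add — endpoints in different components.
MST edges: alpha-theta, epsilon-rho, delta-epsilon, alpha-epsilon, gamma-rho; total weight 3+5+7+8+15 = 38.

38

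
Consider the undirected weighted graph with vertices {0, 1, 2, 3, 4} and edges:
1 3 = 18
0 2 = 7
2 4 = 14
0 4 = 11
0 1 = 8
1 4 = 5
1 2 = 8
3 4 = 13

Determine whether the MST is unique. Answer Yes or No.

Kruskal: consider edges lightest-first.
1 4 (5): add. Components now {0} {1,4} {2} {3}
0 2 (7): add. Components now {0,2} {1,4} {3}
0 1 (8): add. Components now {0,1,2,4} {3}
1 2 (8): skip — 1 and 2 already connected.
0 4 (11): skip — 0 and 4 already connected.
3 4 (13): add. Components now {0,1,2,3,4}
Non-tree edge 1 2 has weight 8, equal to the heaviest edge on its tree cycle — swapping gives another MST of the same weight. Not unique.

No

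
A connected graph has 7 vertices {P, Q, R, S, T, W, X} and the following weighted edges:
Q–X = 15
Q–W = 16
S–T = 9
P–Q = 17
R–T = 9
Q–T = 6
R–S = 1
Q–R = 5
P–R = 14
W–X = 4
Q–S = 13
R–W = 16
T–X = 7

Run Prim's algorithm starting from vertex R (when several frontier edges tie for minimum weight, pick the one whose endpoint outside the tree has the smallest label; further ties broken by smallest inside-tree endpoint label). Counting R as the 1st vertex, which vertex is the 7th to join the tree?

Prim's algorithm from R:
Step 1: frontier [R–S 1, Q–R 5, R–T 9, P–R 14, R–W 16] → take R–S (1); add S.
Step 2: frontier [Q–R 5, R–T 9, P–R 14, R–W 16, S–T 9, Q–S 13] → take Q–R (5); add Q.
Step 3: frontier [Q–T 6, Q–X 15, Q–W 16, P–Q 17, R–T 9, P–R 14, R–W 16, S–T 9] → take Q–T (6); add T.
Step 4: frontier [Q–X 15, Q–W 16, P–Q 17, P–R 14, R–W 16, T–X 7] → take T–X (7); add X.
Step 5: frontier [Q–W 16, P–Q 17, P–R 14, R–W 16, W–X 4] → take W–X (4); add W.
Step 6: frontier [P–Q 17, P–R 14] → take P–R (14); add P.
Vertex order: R, S, Q, T, X, W, P. The 7th vertex is P.

P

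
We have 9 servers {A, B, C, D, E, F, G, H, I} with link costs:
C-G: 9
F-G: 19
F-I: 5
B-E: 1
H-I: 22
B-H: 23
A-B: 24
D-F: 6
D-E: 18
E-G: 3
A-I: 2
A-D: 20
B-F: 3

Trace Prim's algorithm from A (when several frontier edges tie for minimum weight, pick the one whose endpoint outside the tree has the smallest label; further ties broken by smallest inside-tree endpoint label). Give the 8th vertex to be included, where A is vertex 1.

Prim's algorithm from A:
Step 1: cheapest edge leaving the tree is A-I (2); add I.
Step 2: cheapest edge leaving the tree is F-I (5); add F.
Step 3: cheapest edge leaving the tree is B-F (3); add B.
Step 4: cheapest edge leaving the tree is B-E (1); add E.
Step 5: cheapest edge leaving the tree is E-G (3); add G.
Step 6: cheapest edge leaving the tree is D-F (6); add D.
Step 7: cheapest edge leaving the tree is C-G (9); add C.
Step 8: cheapest edge leaving the tree is H-I (22); add H.
Vertex order: A, I, F, B, E, G, D, C, H. The 8th vertex is C.

C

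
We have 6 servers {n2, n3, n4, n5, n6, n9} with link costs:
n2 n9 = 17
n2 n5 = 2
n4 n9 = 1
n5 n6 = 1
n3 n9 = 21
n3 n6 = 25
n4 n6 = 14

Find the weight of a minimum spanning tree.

39

Kruskal's algorithm — process edges by increasing weight (ties by edge label):
n4 n9 (1): add. Components now {n3} {n6} {n2} {n4,n9} {n5}
n5 n6 (1): add. Components now {n3} {n5,n6} {n2} {n4,n9}
n2 n5 (2): add. Components now {n3} {n2,n5,n6} {n4,n9}
n4 n6 (14): add. Components now {n3} {n2,n4,n5,n6,n9}
n2 n9 (17): skip — n2 and n9 already connected.
n3 n9 (21): add. Components now {n2,n3,n4,n5,n6,n9}
MST edges: n4 n9, n5 n6, n2 n5, n4 n6, n3 n9; total weight 1+1+2+14+21 = 39.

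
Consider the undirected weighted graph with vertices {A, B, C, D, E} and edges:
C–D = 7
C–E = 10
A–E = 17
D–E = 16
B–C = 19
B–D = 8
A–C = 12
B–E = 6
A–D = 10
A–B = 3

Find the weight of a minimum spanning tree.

Prim, starting at A.
Step 1: cheapest edge leaving the tree is A–B (3); add B.
Step 2: cheapest edge leaving the tree is B–E (6); add E.
Step 3: cheapest edge leaving the tree is B–D (8); add D.
Step 4: cheapest edge leaving the tree is C–D (7); add C.
MST edges: A–B, B–E, B–D, C–D; total weight 3+6+8+7 = 24.

24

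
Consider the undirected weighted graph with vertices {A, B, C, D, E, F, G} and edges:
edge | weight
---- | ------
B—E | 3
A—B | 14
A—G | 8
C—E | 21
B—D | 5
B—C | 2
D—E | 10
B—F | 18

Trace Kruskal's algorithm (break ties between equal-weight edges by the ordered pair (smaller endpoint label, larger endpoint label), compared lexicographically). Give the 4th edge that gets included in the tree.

Kruskal's algorithm — process edges by increasing weight (ties by edge label):
B—C (2): add. Components now {A} {B,C} {D} {E} {F} {G}
B—E (3): add. Components now {A} {B,C,E} {D} {F} {G}
B—D (5): add. Components now {A} {B,C,D,E} {F} {G}
A—G (8): add. Components now {A,G} {B,C,D,E} {F}
D—E (10): skip — D and E already connected.
A—B (14): add. Components now {A,B,C,D,E,G} {F}
B—F (18): add. Components now {A,B,C,D,E,F,G}
The 4th edge added is A—G.

A-G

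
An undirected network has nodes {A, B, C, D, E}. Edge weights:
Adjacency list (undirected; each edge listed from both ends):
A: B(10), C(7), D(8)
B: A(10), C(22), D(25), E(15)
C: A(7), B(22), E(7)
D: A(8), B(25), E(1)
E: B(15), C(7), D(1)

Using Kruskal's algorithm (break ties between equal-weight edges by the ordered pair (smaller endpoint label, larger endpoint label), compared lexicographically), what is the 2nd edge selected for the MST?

Kruskal's algorithm — process edges by increasing weight (ties by edge label):
D-E (1): add. Components now {A} {B} {C} {D,E}
A-C (7): add. Components now {A,C} {B} {D,E}
C-E (7): add. Components now {A,C,D,E} {B}
A-D (8): skip — A and D already connected.
A-B (10): add. Components now {A,B,C,D,E}
The 2nd edge added is A-C.

A-C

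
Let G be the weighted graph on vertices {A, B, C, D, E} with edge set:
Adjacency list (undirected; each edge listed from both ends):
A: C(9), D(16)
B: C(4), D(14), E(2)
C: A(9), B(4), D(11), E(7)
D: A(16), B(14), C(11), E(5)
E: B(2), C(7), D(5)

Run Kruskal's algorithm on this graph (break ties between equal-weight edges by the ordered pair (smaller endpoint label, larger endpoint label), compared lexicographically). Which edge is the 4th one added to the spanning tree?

A-C

Kruskal's algorithm — process edges by increasing weight (ties by edge label):
B-E (2): add — endpoints in different components.
B-C (4): add — endpoints in different components.
D-E (5): add — endpoints in different components.
C-E (7): skip — C and E already connected.
A-C (9): add — endpoints in different components.
The 4th edge added is A-C.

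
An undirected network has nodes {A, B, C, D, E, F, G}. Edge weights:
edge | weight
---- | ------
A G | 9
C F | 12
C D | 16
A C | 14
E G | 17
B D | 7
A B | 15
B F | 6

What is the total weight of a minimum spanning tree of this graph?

65

Prim, starting at E.
Step 1: frontier [E G 17] → take E G (17); add G.
Step 2: frontier [A G 9] → take A G (9); add A.
Step 3: frontier [A C 14, A B 15] → take A C (14); add C.
Step 4: frontier [A B 15, C F 12, C D 16] → take C F (12); add F.
Step 5: frontier [A B 15, C D 16, B F 6] → take B F (6); add B.
Step 6: frontier [B D 7, C D 16] → take B D (7); add D.
MST edges: E G, A G, A C, C F, B F, B D; total weight 17+9+14+12+6+7 = 65.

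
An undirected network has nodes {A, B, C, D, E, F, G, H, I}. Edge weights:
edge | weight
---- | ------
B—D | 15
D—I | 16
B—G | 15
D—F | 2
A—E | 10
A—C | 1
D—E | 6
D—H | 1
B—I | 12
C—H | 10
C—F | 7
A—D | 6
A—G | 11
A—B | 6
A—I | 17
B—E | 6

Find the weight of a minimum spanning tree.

45

Kruskal: consider edges lightest-first.
A—C (1): add — endpoints in different components.
D—H (1): add — endpoints in different components.
D—F (2): add — endpoints in different components.
A—B (6): add — endpoints in different components.
A—D (6): add — endpoints in different components.
B—E (6): add — endpoints in different components.
D—E (6): skip — D and E already connected.
C—F (7): skip — C and F already connected.
A—E (10): skip — A and E already connected.
C—H (10): skip — C and H already connected.
A—G (11): add — endpoints in different components.
B—I (12): add — endpoints in different components.
MST edges: A—C, D—H, D—F, A—B, A—D, B—E, A—G, B—I; total weight 1+1+2+6+6+6+11+12 = 45.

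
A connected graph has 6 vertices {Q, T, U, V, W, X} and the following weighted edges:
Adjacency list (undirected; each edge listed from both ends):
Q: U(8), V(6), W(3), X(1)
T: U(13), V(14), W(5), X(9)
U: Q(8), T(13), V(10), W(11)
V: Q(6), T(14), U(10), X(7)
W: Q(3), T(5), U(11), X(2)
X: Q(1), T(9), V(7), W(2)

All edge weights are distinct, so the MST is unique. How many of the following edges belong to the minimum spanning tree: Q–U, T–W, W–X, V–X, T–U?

Kruskal's algorithm — process edges by increasing weight (ties by edge label):
Q–X (1): add. Components now {Q,X} {V} {U} {W} {T}
W–X (2): add. Components now {Q,W,X} {V} {U} {T}
Q–W (3): skip — Q and W already connected.
T–W (5): add. Components now {Q,T,W,X} {V} {U}
Q–V (6): add. Components now {Q,T,V,W,X} {U}
V–X (7): skip — V and X already connected.
Q–U (8): add. Components now {Q,T,U,V,W,X}
MST edge set: {Q–X, W–X, T–W, Q–V, Q–U}.
Of the listed edges, {Q–U, T–W, W–X} are in the MST → 3.

3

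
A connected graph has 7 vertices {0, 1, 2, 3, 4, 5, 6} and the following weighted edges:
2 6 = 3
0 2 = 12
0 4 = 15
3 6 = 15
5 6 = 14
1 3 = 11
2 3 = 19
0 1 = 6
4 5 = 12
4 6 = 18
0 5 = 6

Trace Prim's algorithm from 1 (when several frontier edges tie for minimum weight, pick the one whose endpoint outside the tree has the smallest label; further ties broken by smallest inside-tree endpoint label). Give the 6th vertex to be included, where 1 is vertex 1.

Prim's algorithm from 1:
Step 1: cheapest edge leaving the tree is 0 1 (6); add 0.
Step 2: cheapest edge leaving the tree is 0 5 (6); add 5.
Step 3: cheapest edge leaving the tree is 1 3 (11); add 3.
Step 4: cheapest edge leaving the tree is 0 2 (12); add 2.
Step 5: cheapest edge leaving the tree is 2 6 (3); add 6.
Step 6: cheapest edge leaving the tree is 4 5 (12); add 4.
Vertex order: 1, 0, 5, 3, 2, 6, 4. The 6th vertex is 6.

6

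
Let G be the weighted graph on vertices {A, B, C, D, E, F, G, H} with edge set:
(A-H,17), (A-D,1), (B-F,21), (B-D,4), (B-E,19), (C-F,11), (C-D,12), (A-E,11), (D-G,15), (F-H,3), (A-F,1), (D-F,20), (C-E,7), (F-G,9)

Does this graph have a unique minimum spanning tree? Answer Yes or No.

Kruskal's algorithm — process edges by increasing weight (ties by edge label):
A-D (1): add — endpoints in different components.
A-F (1): add — endpoints in different components.
F-H (3): add — endpoints in different components.
B-D (4): add — endpoints in different components.
C-E (7): add — endpoints in different components.
F-G (9): add — endpoints in different components.
A-E (11): add — endpoints in different components.
Non-tree edge C-F has weight 11, equal to the heaviest edge on its tree cycle — swapping gives another MST of the same weight. Not unique.

No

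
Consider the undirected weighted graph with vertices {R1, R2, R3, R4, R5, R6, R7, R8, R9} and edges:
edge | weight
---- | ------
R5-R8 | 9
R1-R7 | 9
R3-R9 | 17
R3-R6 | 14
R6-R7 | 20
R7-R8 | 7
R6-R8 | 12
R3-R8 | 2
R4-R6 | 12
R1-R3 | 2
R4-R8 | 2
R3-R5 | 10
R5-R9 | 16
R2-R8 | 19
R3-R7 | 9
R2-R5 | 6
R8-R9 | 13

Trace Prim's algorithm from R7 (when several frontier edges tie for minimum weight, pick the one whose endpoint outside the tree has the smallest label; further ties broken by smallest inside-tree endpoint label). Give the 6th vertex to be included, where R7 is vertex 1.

Prim's algorithm from R7:
Step 1: cheapest edge leaving the tree is R7-R8 (7); add R8.
Step 2: cheapest edge leaving the tree is R3-R8 (2); add R3.
Step 3: cheapest edge leaving the tree is R1-R3 (2); add R1.
Step 4: cheapest edge leaving the tree is R4-R8 (2); add R4.
Step 5: cheapest edge leaving the tree is R5-R8 (9); add R5.
Step 6: cheapest edge leaving the tree is R2-R5 (6); add R2.
Step 7: cheapest edge leaving the tree is R4-R6 (12); add R6.
Step 8: cheapest edge leaving the tree is R8-R9 (13); add R9.
Vertex order: R7, R8, R3, R1, R4, R5, R2, R6, R9. The 6th vertex is R5.

R5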